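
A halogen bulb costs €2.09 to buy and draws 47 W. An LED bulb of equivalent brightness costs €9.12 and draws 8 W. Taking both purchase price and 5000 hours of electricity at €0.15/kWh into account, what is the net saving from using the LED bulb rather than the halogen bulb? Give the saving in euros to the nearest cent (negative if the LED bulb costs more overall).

halogen bulb: €2.09 + (47/1000) kW × 5000 h × €0.15 = €2.09 + €35.25 = €37.34
LED bulb: €9.12 + (8/1000) kW × 5000 h × €0.15 = €9.12 + €6 = €15.12
Saving = €37.34 − €15.12 = €22.22

€22.22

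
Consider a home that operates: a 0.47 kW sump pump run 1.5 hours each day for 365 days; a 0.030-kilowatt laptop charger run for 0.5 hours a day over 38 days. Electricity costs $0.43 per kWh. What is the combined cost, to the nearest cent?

$110.89

sump pump: Runtime = 1.5 h/day × 365 days = 547.5 h
sump pump: 0.47 kW × 547.5 h = 257.325 kWh
laptop charger: Runtime = 0.5 h/day × 38 days = 19 h
laptop charger: 0.03 kW × 19 h = 0.57 kWh
Total energy = 257.895 kWh
Cost = 257.895 × $0.43 = $110.89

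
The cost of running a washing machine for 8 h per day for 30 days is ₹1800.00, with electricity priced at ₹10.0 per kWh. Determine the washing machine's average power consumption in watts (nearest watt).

750 W

Energy = ₹1800.00 ÷ ₹10.0/kWh = 180 kWh
Runtime = 8 h/day × 30 days = 240 h
Power = 180 kWh ÷ 240 h = 0.75 kW = 750 W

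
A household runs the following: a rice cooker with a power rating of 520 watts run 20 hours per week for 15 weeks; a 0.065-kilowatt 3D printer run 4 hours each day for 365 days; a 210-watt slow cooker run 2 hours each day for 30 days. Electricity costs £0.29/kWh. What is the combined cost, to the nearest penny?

rice cooker: Runtime = 20 h/week × 15 weeks = 300 h
rice cooker: 0.52 kW × 300 h = 156 kWh
3D printer: Runtime = 4 h/day × 365 days = 1460 h
3D printer: 0.065 kW × 1460 h = 94.9 kWh
slow cooker: Runtime = 2 h/day × 30 days = 60 h
slow cooker: 0.21 kW × 60 h = 12.6 kWh
Total energy = 263.5 kWh
Cost = 263.5 × £0.29 = £76.42

£76.42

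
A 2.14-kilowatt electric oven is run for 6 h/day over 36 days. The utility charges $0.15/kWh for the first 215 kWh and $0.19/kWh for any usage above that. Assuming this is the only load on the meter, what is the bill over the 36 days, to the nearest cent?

Runtime = 6 h/day × 36 days = 216 h
Energy = 2.14 kW × 216 h = 462.24 kWh
Tier 1 (0–215 kWh): 215 × $0.15 = $32.25
Above 215 kWh: 247.24 × $0.19 = $46.9756
Bill = $79.23

$79.23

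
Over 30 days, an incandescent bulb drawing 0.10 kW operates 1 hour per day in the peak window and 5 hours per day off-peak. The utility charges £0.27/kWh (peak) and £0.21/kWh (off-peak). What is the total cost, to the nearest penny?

Peak energy = 0.1 kW × 1 h × 30 = 3 kWh
Off-peak energy = 0.1 kW × 5 h × 30 = 15 kWh
Cost = 3 × £0.27 + 15 × £0.21 = £0.81 + £3.15 = £3.96

£3.96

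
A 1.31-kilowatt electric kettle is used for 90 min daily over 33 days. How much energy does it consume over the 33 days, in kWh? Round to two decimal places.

64.85 kWh

Runtime = 90 min × 33 = 2970 min = 49.5 h
Energy = 1.31 kW × 49.5 h = 64.845 kWh ≈ 64.85 kWh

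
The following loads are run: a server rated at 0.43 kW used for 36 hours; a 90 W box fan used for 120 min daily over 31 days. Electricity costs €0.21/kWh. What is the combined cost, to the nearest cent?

€4.42

server: 0.43 kW × 36 h = 15.48 kWh
box fan: Runtime = 120 min × 31 = 3720 min = 62 h
box fan: 0.09 kW × 62 h = 5.58 kWh
Total energy = 21.06 kWh
Cost = 21.06 × €0.21 = €4.42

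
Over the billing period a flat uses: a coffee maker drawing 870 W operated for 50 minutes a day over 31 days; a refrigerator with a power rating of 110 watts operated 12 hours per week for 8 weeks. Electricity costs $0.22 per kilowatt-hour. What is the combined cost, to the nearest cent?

coffee maker: Runtime = 50 min × 31 = 1550 min = 25.833333… h
coffee maker: 0.87 kW × 25.833333… h = 22.475 kWh
refrigerator: Runtime = 12 h/week × 8 weeks = 96 h
refrigerator: 0.11 kW × 96 h = 10.56 kWh
Total energy = 33.035 kWh
Cost = 33.035 × $0.22 = $7.27

$7.27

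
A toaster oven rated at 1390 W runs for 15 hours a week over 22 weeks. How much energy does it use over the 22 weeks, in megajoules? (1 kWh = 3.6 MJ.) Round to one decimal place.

1651.3 MJ

Runtime = 15 h/week × 22 weeks = 330 h
Energy = 1.39 kW × 330 h = 458.7 kWh
= 458.7 × 3.6 MJ = 1651.3 MJ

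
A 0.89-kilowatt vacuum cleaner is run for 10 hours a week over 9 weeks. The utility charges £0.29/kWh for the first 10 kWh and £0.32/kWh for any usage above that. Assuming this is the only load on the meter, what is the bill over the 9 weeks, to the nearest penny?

£25.33

Runtime = 10 h/week × 9 weeks = 90 h
Energy = 0.89 kW × 90 h = 80.1 kWh
Tier 1 (0–10 kWh): 10 × £0.29 = £2.9
Above 10 kWh: 70.1 × £0.32 = £22.432
Bill = £25.33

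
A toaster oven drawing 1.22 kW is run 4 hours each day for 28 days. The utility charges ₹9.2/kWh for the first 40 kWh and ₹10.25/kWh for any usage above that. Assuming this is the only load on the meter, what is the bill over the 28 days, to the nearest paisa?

₹1358.56

Runtime = 4 h/day × 28 days = 112 h
Energy = 1.22 kW × 112 h = 136.64 kWh
Tier 1 (0–40 kWh): 40 × ₹9.2 = ₹368
Above 40 kWh: 96.64 × ₹10.25 = ₹990.56
Bill = ₹1358.56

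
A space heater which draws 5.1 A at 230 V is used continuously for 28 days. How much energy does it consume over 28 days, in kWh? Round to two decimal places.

Power = 5.1 A × 230 V = 1173 W = 1.173 kW
Runtime = 24 h × 28 = 672 h
Energy = 1.173 kW × 672 h = 788.256 kWh ≈ 788.26 kWh

788.26 kWh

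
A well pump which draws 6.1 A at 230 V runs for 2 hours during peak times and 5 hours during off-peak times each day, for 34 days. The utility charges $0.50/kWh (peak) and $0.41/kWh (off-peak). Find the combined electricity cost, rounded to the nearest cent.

$145.49

Power = 6.1 A × 230 V = 1403 W = 1.403 kW
Peak energy = 1.403 kW × 2 h × 34 = 95.404 kWh
Off-peak energy = 1.403 kW × 5 h × 34 = 238.51 kWh
Cost = 95.404 × $0.50 + 238.51 × $0.41 = $47.702 + $97.7891 = $145.49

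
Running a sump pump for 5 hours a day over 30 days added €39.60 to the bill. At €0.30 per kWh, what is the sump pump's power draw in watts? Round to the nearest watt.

880 W

Energy = €39.60 ÷ €0.30/kWh = 132 kWh
Runtime = 5 h/day × 30 days = 150 h
Power = 132 kWh ÷ 150 h = 0.88 kW = 880 W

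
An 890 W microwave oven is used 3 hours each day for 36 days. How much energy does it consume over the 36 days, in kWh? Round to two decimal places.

Runtime = 3 h/day × 36 days = 108 h
Energy = 0.89 kW × 108 h = 96.12 kWh

96.12 kWh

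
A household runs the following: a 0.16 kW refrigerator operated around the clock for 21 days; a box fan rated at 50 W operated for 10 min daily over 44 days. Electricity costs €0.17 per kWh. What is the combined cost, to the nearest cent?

€13.77

refrigerator: Runtime = 24 h × 21 = 504 h
refrigerator: 0.16 kW × 504 h = 80.64 kWh
box fan: Runtime = 10 min × 44 = 440 min = 7.333333… h
box fan: 0.05 kW × 7.333333… h = 0.366666… kWh
Total energy = 81.006666… kWh
Cost = 81.006666… × €0.17 = €13.77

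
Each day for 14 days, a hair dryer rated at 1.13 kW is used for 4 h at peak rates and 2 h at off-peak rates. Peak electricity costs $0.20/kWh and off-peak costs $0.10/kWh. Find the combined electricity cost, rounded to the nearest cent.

$15.82

Peak energy = 1.13 kW × 4 h × 14 = 63.28 kWh
Off-peak energy = 1.13 kW × 2 h × 14 = 31.64 kWh
Cost = 63.28 × $0.20 + 31.64 × $0.10 = $12.656 + $3.164 = $15.82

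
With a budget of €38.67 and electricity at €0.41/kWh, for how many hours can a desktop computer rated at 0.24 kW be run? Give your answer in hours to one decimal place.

Energy available = €38.67 ÷ €0.41/kWh = 94.3171 kWh
Hours = 94.3171 kWh ÷ 0.24 kW = 393.0 h

393.0 h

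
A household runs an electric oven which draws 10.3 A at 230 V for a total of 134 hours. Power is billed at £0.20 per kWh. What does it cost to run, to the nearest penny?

£63.49

Power = 10.3 A × 230 V = 2369 W = 2.369 kW
Energy = 2.369 kW × 134 h = 317.446 kWh
Cost = 317.446 kWh × £0.20/kWh = £63.49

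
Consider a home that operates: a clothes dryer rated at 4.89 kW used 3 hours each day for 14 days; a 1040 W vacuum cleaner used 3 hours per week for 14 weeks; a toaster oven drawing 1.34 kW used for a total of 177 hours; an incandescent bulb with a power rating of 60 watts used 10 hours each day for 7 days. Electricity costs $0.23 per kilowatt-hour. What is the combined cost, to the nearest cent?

clothes dryer: Runtime = 3 h/day × 14 days = 42 h
clothes dryer: 4.89 kW × 42 h = 205.38 kWh
vacuum cleaner: Runtime = 3 h/week × 14 weeks = 42 h
vacuum cleaner: 1.04 kW × 42 h = 43.68 kWh
toaster oven: 1.34 kW × 177 h = 237.18 kWh
incandescent bulb: Runtime = 10 h/day × 7 days = 70 h
incandescent bulb: 0.06 kW × 70 h = 4.2 kWh
Total energy = 490.44 kWh
Cost = 490.44 × $0.23 = $112.80

$112.80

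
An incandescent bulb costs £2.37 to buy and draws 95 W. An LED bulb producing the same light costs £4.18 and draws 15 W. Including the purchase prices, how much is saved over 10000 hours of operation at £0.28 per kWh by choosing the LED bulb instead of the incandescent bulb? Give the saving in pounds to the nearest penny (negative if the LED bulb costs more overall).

£222.19

incandescent bulb: £2.37 + (95/1000) kW × 10000 h × £0.28 = £2.37 + £266 = £268.37
LED bulb: £4.18 + (15/1000) kW × 10000 h × £0.28 = £4.18 + £42 = £46.18
Saving = £268.37 − £46.18 = £222.19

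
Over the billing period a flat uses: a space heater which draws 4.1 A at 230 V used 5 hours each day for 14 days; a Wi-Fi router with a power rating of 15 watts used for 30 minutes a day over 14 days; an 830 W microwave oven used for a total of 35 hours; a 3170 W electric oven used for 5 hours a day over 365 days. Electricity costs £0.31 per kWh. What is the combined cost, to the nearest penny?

£1822.93

space heater: Power = 4.1 A × 230 V = 943 W = 0.943 kW
space heater: Runtime = 5 h/day × 14 days = 70 h
space heater: 0.943 kW × 70 h = 66.01 kWh
Wi-Fi router: Runtime = 30 min × 14 = 420 min = 7 h
Wi-Fi router: 0.015 kW × 7 h = 0.105 kWh
microwave oven: 0.83 kW × 35 h = 29.05 kWh
electric oven: Runtime = 5 h/day × 365 days = 1825 h
electric oven: 3.17 kW × 1825 h = 5785.25 kWh
Total energy = 5880.415 kWh
Cost = 5880.415 × £0.31 = £1822.93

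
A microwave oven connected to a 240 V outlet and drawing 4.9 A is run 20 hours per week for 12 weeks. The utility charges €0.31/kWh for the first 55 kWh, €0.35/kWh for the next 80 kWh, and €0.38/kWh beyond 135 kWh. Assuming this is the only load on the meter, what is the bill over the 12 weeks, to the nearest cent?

Power = 4.9 A × 240 V = 1176 W = 1.176 kW
Runtime = 20 h/week × 12 weeks = 240 h
Energy = 1.176 kW × 240 h = 282.24 kWh
Tier 1 (0–55 kWh): 55 × €0.31 = €17.05
Tier 2 (55–135 kWh): 80 × €0.35 = €28
Above 135 kWh: 147.24 × €0.38 = €55.9512
Bill = €101.00

€101.00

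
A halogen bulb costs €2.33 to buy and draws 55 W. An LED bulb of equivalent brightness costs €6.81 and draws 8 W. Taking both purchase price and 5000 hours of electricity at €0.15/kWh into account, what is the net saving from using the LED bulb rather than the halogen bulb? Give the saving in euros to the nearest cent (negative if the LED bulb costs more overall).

€30.77

halogen bulb: €2.33 + (55/1000) kW × 5000 h × €0.15 = €2.33 + €41.25 = €43.58
LED bulb: €6.81 + (8/1000) kW × 5000 h × €0.15 = €6.81 + €6 = €12.81
Saving = €43.58 − €12.81 = €30.77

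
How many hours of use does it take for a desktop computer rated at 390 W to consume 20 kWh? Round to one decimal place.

51.3 h

Hours = 20 kWh ÷ 0.39 kW = 51.3 h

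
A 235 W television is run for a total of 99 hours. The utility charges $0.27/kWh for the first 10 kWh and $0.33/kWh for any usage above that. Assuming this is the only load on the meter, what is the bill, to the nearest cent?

$7.08

Energy = 0.235 kW × 99 h = 23.265 kWh
Tier 1 (0–10 kWh): 10 × $0.27 = $2.7
Above 10 kWh: 13.265 × $0.33 = $4.37745
Bill = $7.08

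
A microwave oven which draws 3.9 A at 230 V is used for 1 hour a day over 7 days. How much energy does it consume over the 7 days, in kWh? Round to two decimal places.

Power = 3.9 A × 230 V = 897 W = 0.897 kW
Runtime = 1 h/day × 7 days = 7 h
Energy = 0.897 kW × 7 h = 6.279 kWh ≈ 6.28 kWh

6.28 kWh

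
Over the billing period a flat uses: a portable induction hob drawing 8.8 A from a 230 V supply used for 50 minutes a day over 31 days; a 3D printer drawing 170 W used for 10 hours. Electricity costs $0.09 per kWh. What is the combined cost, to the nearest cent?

$4.86

portable induction hob: Power = 8.8 A × 230 V = 2024 W = 2.024 kW
portable induction hob: Runtime = 50 min × 31 = 1550 min = 25.833333… h
portable induction hob: 2.024 kW × 25.833333… h = 52.286666… kWh
3D printer: 0.17 kW × 10 h = 1.7 kWh
Total energy = 53.986666… kWh
Cost = 53.986666… × $0.09 = $4.86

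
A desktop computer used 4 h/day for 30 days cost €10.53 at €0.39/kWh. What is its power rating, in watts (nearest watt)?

225 W

Energy = €10.53 ÷ €0.39/kWh = 27 kWh
Runtime = 4 h/day × 30 days = 120 h
Power = 27 kWh ÷ 120 h = 0.225 kW = 225 W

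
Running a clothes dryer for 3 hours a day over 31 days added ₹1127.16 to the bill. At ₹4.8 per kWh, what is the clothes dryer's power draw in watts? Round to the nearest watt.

Energy = ₹1127.16 ÷ ₹4.8/kWh = 234.825 kWh
Runtime = 3 h/day × 31 days = 93 h
Power = 234.825 kWh ÷ 93 h = 2.525 kW = 2525 W

2525 W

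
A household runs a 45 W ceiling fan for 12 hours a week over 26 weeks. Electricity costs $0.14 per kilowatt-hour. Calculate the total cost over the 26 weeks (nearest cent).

Runtime = 12 h/week × 26 weeks = 312 h
Energy = 0.045 kW × 312 h = 14.04 kWh
Cost = 14.04 kWh × $0.14/kWh = $1.97

$1.97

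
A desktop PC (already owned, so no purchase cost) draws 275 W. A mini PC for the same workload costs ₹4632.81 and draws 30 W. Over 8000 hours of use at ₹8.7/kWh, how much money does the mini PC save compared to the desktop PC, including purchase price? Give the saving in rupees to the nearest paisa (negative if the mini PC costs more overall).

₹12419.19

desktop PC: ₹0.00 + (275/1000) kW × 8000 h × ₹8.7 = ₹0.00 + ₹19140 = ₹19140
mini PC: ₹4632.81 + (30/1000) kW × 8000 h × ₹8.7 = ₹4632.81 + ₹2088 = ₹6720.81
Saving = ₹19140 − ₹6720.81 = ₹12419.19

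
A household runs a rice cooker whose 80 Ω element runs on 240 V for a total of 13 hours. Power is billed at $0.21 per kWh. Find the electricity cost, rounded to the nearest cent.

$1.97

Power = V²/R = 240²/80 = 720 W = 0.72 kW
Energy = 0.72 kW × 13 h = 9.36 kWh
Cost = 9.36 kWh × $0.21/kWh = $1.97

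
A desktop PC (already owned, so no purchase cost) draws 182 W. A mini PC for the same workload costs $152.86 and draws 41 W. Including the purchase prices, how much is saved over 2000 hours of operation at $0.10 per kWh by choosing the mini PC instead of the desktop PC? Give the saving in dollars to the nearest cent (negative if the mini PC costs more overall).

desktop PC: $0.00 + (182/1000) kW × 2000 h × $0.10 = $0.00 + $36.4 = $36.4
mini PC: $152.86 + (41/1000) kW × 2000 h × $0.10 = $152.86 + $8.2 = $161.06
Saving = $36.4 − $161.06 = −$124.66

-$124.66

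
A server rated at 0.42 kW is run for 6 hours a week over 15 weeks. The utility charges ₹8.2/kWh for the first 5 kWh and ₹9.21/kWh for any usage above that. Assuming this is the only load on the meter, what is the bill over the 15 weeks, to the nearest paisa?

₹343.09

Runtime = 6 h/week × 15 weeks = 90 h
Energy = 0.42 kW × 90 h = 37.8 kWh
Tier 1 (0–5 kWh): 5 × ₹8.2 = ₹41
Above 5 kWh: 32.8 × ₹9.21 = ₹302.088
Bill = ₹343.09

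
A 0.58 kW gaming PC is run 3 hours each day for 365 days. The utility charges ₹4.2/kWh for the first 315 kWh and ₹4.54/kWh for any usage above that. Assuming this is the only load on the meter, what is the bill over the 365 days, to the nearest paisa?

₹2776.25

Runtime = 3 h/day × 365 days = 1095 h
Energy = 0.58 kW × 1095 h = 635.1 kWh
Tier 1 (0–315 kWh): 315 × ₹4.2 = ₹1323
Above 315 kWh: 320.1 × ₹4.54 = ₹1453.254
Bill = ₹2776.25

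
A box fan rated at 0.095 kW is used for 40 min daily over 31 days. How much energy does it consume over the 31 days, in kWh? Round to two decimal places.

Runtime = 40 min × 31 = 1240 min = 20.666666… h
Energy = 0.095 kW × 20.666666… h = 1.963333… kWh ≈ 1.96 kWh

1.96 kWh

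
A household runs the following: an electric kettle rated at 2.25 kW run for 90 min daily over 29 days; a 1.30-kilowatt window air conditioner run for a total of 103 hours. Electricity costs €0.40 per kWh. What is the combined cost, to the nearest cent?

electric kettle: Runtime = 90 min × 29 = 2610 min = 43.5 h
electric kettle: 2.25 kW × 43.5 h = 97.875 kWh
window air conditioner: 1.3 kW × 103 h = 133.9 kWh
Total energy = 231.775 kWh
Cost = 231.775 × €0.40 = €92.71

€92.71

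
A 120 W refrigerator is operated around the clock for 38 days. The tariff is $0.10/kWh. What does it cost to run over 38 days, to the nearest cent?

Runtime = 24 h × 38 = 912 h
Energy = 0.12 kW × 912 h = 109.44 kWh
Cost = 109.44 kWh × $0.10/kWh = $10.94

$10.94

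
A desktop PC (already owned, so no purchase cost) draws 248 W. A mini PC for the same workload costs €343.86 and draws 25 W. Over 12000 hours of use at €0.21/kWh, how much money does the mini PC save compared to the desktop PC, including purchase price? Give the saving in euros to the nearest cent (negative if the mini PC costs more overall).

€218.10

desktop PC: €0.00 + (248/1000) kW × 12000 h × €0.21 = €0.00 + €624.96 = €624.96
mini PC: €343.86 + (25/1000) kW × 12000 h × €0.21 = €343.86 + €63 = €406.86
Saving = €624.96 − €406.86 = €218.1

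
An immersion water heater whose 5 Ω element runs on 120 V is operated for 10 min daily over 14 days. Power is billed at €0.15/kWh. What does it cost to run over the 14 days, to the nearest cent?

Power = V²/R = 120²/5 = 2880 W = 2.88 kW
Runtime = 10 min × 14 = 140 min = 2.333333… h
Energy = 2.88 kW × 2.333333… h = 6.72 kWh
Cost = 6.72 kWh × €0.15/kWh = €1.01

€1.01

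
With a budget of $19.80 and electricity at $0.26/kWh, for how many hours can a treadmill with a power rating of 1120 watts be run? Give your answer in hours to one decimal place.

68.0 h

Energy available = $19.80 ÷ $0.26/kWh = 76.1538 kWh
Hours = 76.1538 kWh ÷ 1.12 kW = 68.0 h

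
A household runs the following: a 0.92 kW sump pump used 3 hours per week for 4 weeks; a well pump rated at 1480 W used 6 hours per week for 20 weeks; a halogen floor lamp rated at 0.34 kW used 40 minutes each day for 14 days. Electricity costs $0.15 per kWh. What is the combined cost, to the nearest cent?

$28.77

sump pump: Runtime = 3 h/week × 4 weeks = 12 h
sump pump: 0.92 kW × 12 h = 11.04 kWh
well pump: Runtime = 6 h/week × 20 weeks = 120 h
well pump: 1.48 kW × 120 h = 177.6 kWh
halogen floor lamp: Runtime = 40 min × 14 = 560 min = 9.333333… h
halogen floor lamp: 0.34 kW × 9.333333… h = 3.173333… kWh
Total energy = 191.813333… kWh
Cost = 191.813333… × $0.15 = $28.77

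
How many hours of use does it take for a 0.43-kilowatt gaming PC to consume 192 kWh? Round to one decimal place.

446.5 h

Hours = 192 kWh ÷ 0.43 kW = 446.5 h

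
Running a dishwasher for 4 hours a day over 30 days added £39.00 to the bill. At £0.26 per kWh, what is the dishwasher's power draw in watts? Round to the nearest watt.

Energy = £39.00 ÷ £0.26/kWh = 150 kWh
Runtime = 4 h/day × 30 days = 120 h
Power = 150 kWh ÷ 120 h = 1.25 kW = 1250 W

1250 W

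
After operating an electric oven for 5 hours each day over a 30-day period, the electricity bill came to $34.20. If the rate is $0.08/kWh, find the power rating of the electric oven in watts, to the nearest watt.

2850 W

Energy = $34.20 ÷ $0.08/kWh = 427.5 kWh
Runtime = 5 h/day × 30 days = 150 h
Power = 427.5 kWh ÷ 150 h = 2.85 kW = 2850 W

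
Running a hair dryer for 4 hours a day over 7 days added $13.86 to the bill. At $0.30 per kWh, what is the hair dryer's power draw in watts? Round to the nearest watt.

Energy = $13.86 ÷ $0.30/kWh = 46.2 kWh
Runtime = 4 h/day × 7 days = 28 h
Power = 46.2 kWh ÷ 28 h = 1.65 kW = 1650 W

1650 W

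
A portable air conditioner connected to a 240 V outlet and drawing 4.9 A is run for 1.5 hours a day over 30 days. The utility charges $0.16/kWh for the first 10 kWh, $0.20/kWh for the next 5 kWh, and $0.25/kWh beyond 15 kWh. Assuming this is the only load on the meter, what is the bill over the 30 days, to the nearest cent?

Power = 4.9 A × 240 V = 1176 W = 1.176 kW
Runtime = 1.5 h/day × 30 days = 45 h
Energy = 1.176 kW × 45 h = 52.92 kWh
Tier 1 (0–10 kWh): 10 × $0.16 = $1.6
Tier 2 (10–15 kWh): 5 × $0.20 = $1
Above 15 kWh: 37.92 × $0.25 = $9.48
Bill = $12.08

$12.08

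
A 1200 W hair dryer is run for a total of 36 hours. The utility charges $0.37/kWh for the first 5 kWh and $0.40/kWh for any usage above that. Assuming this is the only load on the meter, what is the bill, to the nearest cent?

Energy = 1.2 kW × 36 h = 43.2 kWh
Tier 1 (0–5 kWh): 5 × $0.37 = $1.85
Above 5 kWh: 38.2 × $0.40 = $15.28
Bill = $17.13

$17.13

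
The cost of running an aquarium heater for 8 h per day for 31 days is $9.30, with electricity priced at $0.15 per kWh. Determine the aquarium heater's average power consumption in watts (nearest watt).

250 W

Energy = $9.30 ÷ $0.15/kWh = 62 kWh
Runtime = 8 h/day × 31 days = 248 h
Power = 62 kWh ÷ 248 h = 0.25 kW = 250 W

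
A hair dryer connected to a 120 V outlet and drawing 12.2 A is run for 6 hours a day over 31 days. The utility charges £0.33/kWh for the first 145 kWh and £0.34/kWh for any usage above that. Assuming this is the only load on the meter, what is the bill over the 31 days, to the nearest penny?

Power = 12.2 A × 120 V = 1464 W = 1.464 kW
Runtime = 6 h/day × 31 days = 186 h
Energy = 1.464 kW × 186 h = 272.304 kWh
Tier 1 (0–145 kWh): 145 × £0.33 = £47.85
Above 145 kWh: 127.304 × £0.34 = £43.28336
Bill = £91.13

£91.13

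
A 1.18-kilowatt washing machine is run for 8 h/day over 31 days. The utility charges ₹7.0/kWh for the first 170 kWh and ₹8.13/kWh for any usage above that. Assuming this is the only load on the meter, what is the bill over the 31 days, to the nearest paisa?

Runtime = 8 h/day × 31 days = 248 h
Energy = 1.18 kW × 248 h = 292.64 kWh
Tier 1 (0–170 kWh): 170 × ₹7.0 = ₹1190
Above 170 kWh: 122.64 × ₹8.13 = ₹997.0632
Bill = ₹2187.06

₹2187.06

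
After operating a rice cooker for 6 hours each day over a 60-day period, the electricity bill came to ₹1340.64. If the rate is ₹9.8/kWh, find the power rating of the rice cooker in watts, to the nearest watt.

Energy = ₹1340.64 ÷ ₹9.8/kWh = 136.8 kWh
Runtime = 6 h/day × 60 days = 360 h
Power = 136.8 kWh ÷ 360 h = 0.38 kW = 380 W

380 W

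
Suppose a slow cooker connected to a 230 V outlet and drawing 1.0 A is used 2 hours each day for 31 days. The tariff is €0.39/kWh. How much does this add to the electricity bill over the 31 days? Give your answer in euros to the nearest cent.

€5.56

Power = 1.0 A × 230 V = 230 W = 0.23 kW
Runtime = 2 h/day × 31 days = 62 h
Energy = 0.23 kW × 62 h = 14.26 kWh
Cost = 14.26 kWh × €0.39/kWh = €5.56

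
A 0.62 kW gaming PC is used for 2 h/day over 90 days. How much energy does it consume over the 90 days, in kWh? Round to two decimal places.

Runtime = 2 h/day × 90 days = 180 h
Energy = 0.62 kW × 180 h = 111.6 kWh

111.60 kWh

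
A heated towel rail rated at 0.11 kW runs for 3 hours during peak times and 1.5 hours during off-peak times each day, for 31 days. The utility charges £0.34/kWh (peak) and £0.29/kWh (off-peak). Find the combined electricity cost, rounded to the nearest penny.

Peak energy = 0.11 kW × 3 h × 31 = 10.23 kWh
Off-peak energy = 0.11 kW × 1.5 h × 31 = 5.115 kWh
Cost = 10.23 × £0.34 + 5.115 × £0.29 = £3.4782 + £1.48335 = £4.96

£4.96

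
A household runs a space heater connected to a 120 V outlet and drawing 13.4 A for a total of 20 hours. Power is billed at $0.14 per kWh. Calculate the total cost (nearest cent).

Power = 13.4 A × 120 V = 1608 W = 1.608 kW
Energy = 1.608 kW × 20 h = 32.16 kWh
Cost = 32.16 kWh × $0.14/kWh = $4.50

$4.50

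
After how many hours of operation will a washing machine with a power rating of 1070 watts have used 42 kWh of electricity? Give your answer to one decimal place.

39.3 h

Hours = 42 kWh ÷ 1.07 kW = 39.3 h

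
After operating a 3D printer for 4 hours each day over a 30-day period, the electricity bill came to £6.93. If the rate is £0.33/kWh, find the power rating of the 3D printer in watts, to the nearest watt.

175 W

Energy = £6.93 ÷ £0.33/kWh = 21 kWh
Runtime = 4 h/day × 30 days = 120 h
Power = 21 kWh ÷ 120 h = 0.175 kW = 175 W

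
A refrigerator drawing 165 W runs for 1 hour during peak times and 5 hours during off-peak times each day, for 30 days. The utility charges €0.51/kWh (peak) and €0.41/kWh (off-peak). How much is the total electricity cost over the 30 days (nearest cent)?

€12.67

Peak energy = 0.165 kW × 1 h × 30 = 4.95 kWh
Off-peak energy = 0.165 kW × 5 h × 30 = 24.75 kWh
Cost = 4.95 × €0.51 + 24.75 × €0.41 = €2.5245 + €10.1475 = €12.67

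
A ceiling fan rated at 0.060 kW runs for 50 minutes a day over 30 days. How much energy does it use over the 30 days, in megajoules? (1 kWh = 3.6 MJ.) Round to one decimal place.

5.4 MJ

Runtime = 50 min × 30 = 1500 min = 25 h
Energy = 0.06 kW × 25 h = 1.5 kWh
= 1.5 × 3.6 MJ = 5.4 MJ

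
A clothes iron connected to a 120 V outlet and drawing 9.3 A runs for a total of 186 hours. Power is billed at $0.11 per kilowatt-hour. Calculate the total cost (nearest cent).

Power = 9.3 A × 120 V = 1116 W = 1.116 kW
Energy = 1.116 kW × 186 h = 207.576 kWh
Cost = 207.576 kWh × $0.11/kWh = $22.83

$22.83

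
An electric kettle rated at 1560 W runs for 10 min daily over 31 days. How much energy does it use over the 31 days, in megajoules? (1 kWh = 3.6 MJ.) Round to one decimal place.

29.0 MJ

Runtime = 10 min × 31 = 310 min = 5.166666… h
Energy = 1.56 kW × 5.166666… h = 8.06 kWh
= 8.06 × 3.6 MJ = 29.0 MJ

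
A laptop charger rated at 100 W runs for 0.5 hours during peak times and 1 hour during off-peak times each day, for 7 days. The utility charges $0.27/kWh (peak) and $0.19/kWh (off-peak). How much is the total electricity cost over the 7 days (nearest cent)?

$0.23

Peak energy = 0.1 kW × 0.5 h × 7 = 0.35 kWh
Off-peak energy = 0.1 kW × 1 h × 7 = 0.7 kWh
Cost = 0.35 × $0.27 + 0.7 × $0.19 = $0.0945 + $0.133 = $0.23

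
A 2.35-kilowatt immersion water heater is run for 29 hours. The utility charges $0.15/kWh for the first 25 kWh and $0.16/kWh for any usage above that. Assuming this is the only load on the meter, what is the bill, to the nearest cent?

Energy = 2.35 kW × 29 h = 68.15 kWh
Tier 1 (0–25 kWh): 25 × $0.15 = $3.75
Above 25 kWh: 43.15 × $0.16 = $6.904
Bill = $10.65

$10.65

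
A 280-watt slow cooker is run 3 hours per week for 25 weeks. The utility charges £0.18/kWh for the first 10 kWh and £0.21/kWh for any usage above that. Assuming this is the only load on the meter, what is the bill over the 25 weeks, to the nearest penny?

Runtime = 3 h/week × 25 weeks = 75 h
Energy = 0.28 kW × 75 h = 21 kWh
Tier 1 (0–10 kWh): 10 × £0.18 = £1.8
Above 10 kWh: 11 × £0.21 = £2.31
Bill = £4.11

£4.11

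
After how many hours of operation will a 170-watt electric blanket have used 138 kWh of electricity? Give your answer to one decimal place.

811.8 h

Hours = 138 kWh ÷ 0.17 kW = 811.8 h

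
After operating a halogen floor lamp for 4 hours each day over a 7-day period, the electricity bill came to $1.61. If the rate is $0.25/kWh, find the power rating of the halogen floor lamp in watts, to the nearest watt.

230 W

Energy = $1.61 ÷ $0.25/kWh = 6.44 kWh
Runtime = 4 h/day × 7 days = 28 h
Power = 6.44 kWh ÷ 28 h = 0.23 kW = 230 W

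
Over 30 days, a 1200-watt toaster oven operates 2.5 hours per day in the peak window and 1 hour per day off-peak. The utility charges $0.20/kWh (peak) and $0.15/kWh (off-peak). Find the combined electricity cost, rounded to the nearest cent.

$23.40

Peak energy = 1.2 kW × 2.5 h × 30 = 90 kWh
Off-peak energy = 1.2 kW × 1 h × 30 = 36 kWh
Cost = 90 × $0.20 + 36 × $0.15 = $18 + $5.4 = $23.40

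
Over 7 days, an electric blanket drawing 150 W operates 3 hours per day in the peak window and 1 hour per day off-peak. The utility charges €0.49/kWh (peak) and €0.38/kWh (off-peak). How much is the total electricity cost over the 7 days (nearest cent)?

€1.94

Peak energy = 0.15 kW × 3 h × 7 = 3.15 kWh
Off-peak energy = 0.15 kW × 1 h × 7 = 1.05 kWh
Cost = 3.15 × €0.49 + 1.05 × €0.38 = €1.5435 + €0.399 = €1.94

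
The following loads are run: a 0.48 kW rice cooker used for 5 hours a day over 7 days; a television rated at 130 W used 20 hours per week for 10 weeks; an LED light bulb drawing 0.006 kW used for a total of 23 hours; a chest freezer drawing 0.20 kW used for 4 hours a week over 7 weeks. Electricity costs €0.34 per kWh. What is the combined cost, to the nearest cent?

€16.50

rice cooker: Runtime = 5 h/day × 7 days = 35 h
rice cooker: 0.48 kW × 35 h = 16.8 kWh
television: Runtime = 20 h/week × 10 weeks = 200 h
television: 0.13 kW × 200 h = 26 kWh
LED light bulb: 0.006 kW × 23 h = 0.138 kWh
chest freezer: Runtime = 4 h/week × 7 weeks = 28 h
chest freezer: 0.2 kW × 28 h = 5.6 kWh
Total energy = 48.538 kWh
Cost = 48.538 × €0.34 = €16.50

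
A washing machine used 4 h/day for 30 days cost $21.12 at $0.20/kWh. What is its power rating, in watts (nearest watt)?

Energy = $21.12 ÷ $0.20/kWh = 105.6 kWh
Runtime = 4 h/day × 30 days = 120 h
Power = 105.6 kWh ÷ 120 h = 0.88 kW = 880 W

880 W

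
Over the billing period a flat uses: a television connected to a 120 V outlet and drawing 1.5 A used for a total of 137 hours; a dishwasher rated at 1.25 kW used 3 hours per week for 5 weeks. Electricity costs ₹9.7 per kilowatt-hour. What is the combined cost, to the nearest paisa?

television: Power = 1.5 A × 120 V = 180 W = 0.18 kW
television: 0.18 kW × 137 h = 24.66 kWh
dishwasher: Runtime = 3 h/week × 5 weeks = 15 h
dishwasher: 1.25 kW × 15 h = 18.75 kWh
Total energy = 43.41 kWh
Cost = 43.41 × ₹9.7 = ₹421.08

₹421.08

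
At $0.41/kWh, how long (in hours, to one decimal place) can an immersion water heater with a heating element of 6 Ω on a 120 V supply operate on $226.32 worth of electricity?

Power = V²/R = 120²/6 = 2400 W = 2.4 kW
Energy available = $226.32 ÷ $0.41/kWh = 552 kWh
Hours = 552 kWh ÷ 2.4 kW = 230.0 h

230.0 h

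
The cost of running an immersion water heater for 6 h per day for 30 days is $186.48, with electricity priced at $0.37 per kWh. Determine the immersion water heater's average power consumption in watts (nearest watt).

Energy = $186.48 ÷ $0.37/kWh = 504 kWh
Runtime = 6 h/day × 30 days = 180 h
Power = 504 kWh ÷ 180 h = 2.8 kW = 2800 W

2800 W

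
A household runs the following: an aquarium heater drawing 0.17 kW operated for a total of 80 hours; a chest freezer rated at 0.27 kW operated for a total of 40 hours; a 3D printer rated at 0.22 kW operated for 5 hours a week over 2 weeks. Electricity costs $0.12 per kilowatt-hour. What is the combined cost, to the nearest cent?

aquarium heater: 0.17 kW × 80 h = 13.6 kWh
chest freezer: 0.27 kW × 40 h = 10.8 kWh
3D printer: Runtime = 5 h/week × 2 weeks = 10 h
3D printer: 0.22 kW × 10 h = 2.2 kWh
Total energy = 26.6 kWh
Cost = 26.6 × $0.12 = $3.19

$3.19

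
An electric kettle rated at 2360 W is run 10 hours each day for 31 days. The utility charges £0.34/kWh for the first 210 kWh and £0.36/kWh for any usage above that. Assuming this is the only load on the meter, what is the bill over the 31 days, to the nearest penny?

£259.18

Runtime = 10 h/day × 31 days = 310 h
Energy = 2.36 kW × 310 h = 731.6 kWh
Tier 1 (0–210 kWh): 210 × £0.34 = £71.4
Above 210 kWh: 521.6 × £0.36 = £187.776
Bill = £259.18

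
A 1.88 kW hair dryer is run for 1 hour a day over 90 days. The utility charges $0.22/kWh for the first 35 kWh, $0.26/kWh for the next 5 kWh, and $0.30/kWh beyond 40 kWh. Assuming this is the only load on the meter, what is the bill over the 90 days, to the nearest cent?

$47.76

Runtime = 1 h/day × 90 days = 90 h
Energy = 1.88 kW × 90 h = 169.2 kWh
Tier 1 (0–35 kWh): 35 × $0.22 = $7.7
Tier 2 (35–40 kWh): 5 × $0.26 = $1.3
Above 40 kWh: 129.2 × $0.30 = $38.76
Bill = $47.76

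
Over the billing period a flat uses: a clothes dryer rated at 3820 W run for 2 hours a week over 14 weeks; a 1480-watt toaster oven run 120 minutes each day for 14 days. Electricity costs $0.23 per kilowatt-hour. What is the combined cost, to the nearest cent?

$34.13

clothes dryer: Runtime = 2 h/week × 14 weeks = 28 h
clothes dryer: 3.82 kW × 28 h = 106.96 kWh
toaster oven: Runtime = 120 min × 14 = 1680 min = 28 h
toaster oven: 1.48 kW × 28 h = 41.44 kWh
Total energy = 148.4 kWh
Cost = 148.4 × $0.23 = $34.13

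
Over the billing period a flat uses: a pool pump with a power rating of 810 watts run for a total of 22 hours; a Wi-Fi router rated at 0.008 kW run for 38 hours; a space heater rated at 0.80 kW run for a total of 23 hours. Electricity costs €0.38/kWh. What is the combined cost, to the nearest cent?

€13.88

pool pump: 0.81 kW × 22 h = 17.82 kWh
Wi-Fi router: 0.008 kW × 38 h = 0.304 kWh
space heater: 0.8 kW × 23 h = 18.4 kWh
Total energy = 36.524 kWh
Cost = 36.524 × €0.38 = €13.88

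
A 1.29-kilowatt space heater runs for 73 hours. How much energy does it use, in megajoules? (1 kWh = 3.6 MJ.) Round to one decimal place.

Energy = 1.29 kW × 73 h = 94.17 kWh
= 94.17 × 3.6 MJ = 339.0 MJ

339.0 MJ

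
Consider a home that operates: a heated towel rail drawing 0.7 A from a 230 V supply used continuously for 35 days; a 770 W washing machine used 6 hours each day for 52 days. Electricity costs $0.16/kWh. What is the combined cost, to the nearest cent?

$60.08

heated towel rail: Power = 0.7 A × 230 V = 161 W = 0.161 kW
heated towel rail: Runtime = 24 h × 35 = 840 h
heated towel rail: 0.161 kW × 840 h = 135.24 kWh
washing machine: Runtime = 6 h/day × 52 days = 312 h
washing machine: 0.77 kW × 312 h = 240.24 kWh
Total energy = 375.48 kWh
Cost = 375.48 × $0.16 = $60.08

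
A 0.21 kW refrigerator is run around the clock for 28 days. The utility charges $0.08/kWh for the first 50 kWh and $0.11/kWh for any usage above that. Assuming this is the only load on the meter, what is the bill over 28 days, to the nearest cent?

Runtime = 24 h × 28 = 672 h
Energy = 0.21 kW × 672 h = 141.12 kWh
Tier 1 (0–50 kWh): 50 × $0.08 = $4
Above 50 kWh: 91.12 × $0.11 = $10.0232
Bill = $14.02

$14.02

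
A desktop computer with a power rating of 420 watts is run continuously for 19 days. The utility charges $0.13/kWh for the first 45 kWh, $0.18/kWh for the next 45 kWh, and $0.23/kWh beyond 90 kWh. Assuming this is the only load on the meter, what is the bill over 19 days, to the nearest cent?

Runtime = 24 h × 19 = 456 h
Energy = 0.42 kW × 456 h = 191.52 kWh
Tier 1 (0–45 kWh): 45 × $0.13 = $5.85
Tier 2 (45–90 kWh): 45 × $0.18 = $8.1
Above 90 kWh: 101.52 × $0.23 = $23.3496
Bill = $37.30

$37.30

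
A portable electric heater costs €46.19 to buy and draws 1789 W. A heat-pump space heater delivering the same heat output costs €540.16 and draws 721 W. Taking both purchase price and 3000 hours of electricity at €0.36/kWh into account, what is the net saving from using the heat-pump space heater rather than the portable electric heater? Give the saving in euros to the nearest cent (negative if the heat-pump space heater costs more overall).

portable electric heater: €46.19 + (1789/1000) kW × 3000 h × €0.36 = €46.19 + €1932.12 = €1978.31
heat-pump space heater: €540.16 + (721/1000) kW × 3000 h × €0.36 = €540.16 + €778.68 = €1318.84
Saving = €1978.31 − €1318.84 = €659.47

€659.47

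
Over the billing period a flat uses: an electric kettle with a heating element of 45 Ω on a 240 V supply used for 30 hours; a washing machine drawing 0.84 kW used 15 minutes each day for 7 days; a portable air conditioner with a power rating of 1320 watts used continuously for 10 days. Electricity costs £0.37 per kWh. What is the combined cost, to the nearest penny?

£131.97

electric kettle: Power = V²/R = 240²/45 = 1280 W = 1.28 kW
electric kettle: 1.28 kW × 30 h = 38.4 kWh
washing machine: Runtime = 15 min × 7 = 105 min = 1.75 h
washing machine: 0.84 kW × 1.75 h = 1.47 kWh
portable air conditioner: Runtime = 24 h × 10 = 240 h
portable air conditioner: 1.32 kW × 240 h = 316.8 kWh
Total energy = 356.67 kWh
Cost = 356.67 × £0.37 = £131.97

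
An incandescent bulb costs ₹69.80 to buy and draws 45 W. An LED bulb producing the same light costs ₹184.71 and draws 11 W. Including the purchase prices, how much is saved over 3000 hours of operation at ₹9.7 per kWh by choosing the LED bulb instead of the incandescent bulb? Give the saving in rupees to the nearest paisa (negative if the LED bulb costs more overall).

incandescent bulb: ₹69.80 + (45/1000) kW × 3000 h × ₹9.7 = ₹69.80 + ₹1309.5 = ₹1379.3
LED bulb: ₹184.71 + (11/1000) kW × 3000 h × ₹9.7 = ₹184.71 + ₹320.1 = ₹504.81
Saving = ₹1379.3 − ₹504.81 = ₹874.49

₹874.49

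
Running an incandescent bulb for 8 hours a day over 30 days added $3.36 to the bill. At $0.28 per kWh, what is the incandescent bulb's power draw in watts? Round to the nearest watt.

Energy = $3.36 ÷ $0.28/kWh = 12 kWh
Runtime = 8 h/day × 30 days = 240 h
Power = 12 kWh ÷ 240 h = 0.05 kW = 50 W

50 W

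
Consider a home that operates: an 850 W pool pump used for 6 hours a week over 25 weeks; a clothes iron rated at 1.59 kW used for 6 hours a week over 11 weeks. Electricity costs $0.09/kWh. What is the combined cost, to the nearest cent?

pool pump: Runtime = 6 h/week × 25 weeks = 150 h
pool pump: 0.85 kW × 150 h = 127.5 kWh
clothes iron: Runtime = 6 h/week × 11 weeks = 66 h
clothes iron: 1.59 kW × 66 h = 104.94 kWh
Total energy = 232.44 kWh
Cost = 232.44 × $0.09 = $20.92

$20.92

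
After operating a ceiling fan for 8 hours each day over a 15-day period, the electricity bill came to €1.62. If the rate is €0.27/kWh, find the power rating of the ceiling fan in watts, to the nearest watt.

50 W

Energy = €1.62 ÷ €0.27/kWh = 6 kWh
Runtime = 8 h/day × 15 days = 120 h
Power = 6 kWh ÷ 120 h = 0.05 kW = 50 W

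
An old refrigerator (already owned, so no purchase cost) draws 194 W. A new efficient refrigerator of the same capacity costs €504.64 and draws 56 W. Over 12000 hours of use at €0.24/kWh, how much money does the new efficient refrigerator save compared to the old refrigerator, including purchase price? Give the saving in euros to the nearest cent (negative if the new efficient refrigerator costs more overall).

-€107.20

old refrigerator: €0.00 + (194/1000) kW × 12000 h × €0.24 = €0.00 + €558.72 = €558.72
new efficient refrigerator: €504.64 + (56/1000) kW × 12000 h × €0.24 = €504.64 + €161.28 = €665.92
Saving = €558.72 − €665.92 = −€107.2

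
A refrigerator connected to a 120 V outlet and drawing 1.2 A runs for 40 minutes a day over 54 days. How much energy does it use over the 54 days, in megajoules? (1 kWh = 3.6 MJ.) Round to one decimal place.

Power = 1.2 A × 120 V = 144 W = 0.144 kW
Runtime = 40 min × 54 = 2160 min = 36 h
Energy = 0.144 kW × 36 h = 5.184 kWh
= 5.184 × 3.6 MJ = 18.7 MJ

18.7 MJ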